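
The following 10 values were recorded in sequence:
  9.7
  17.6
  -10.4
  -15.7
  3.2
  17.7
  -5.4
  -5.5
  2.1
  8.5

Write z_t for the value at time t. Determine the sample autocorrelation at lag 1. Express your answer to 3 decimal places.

Mean z̄ = (9.7 + 17.6 − 10.4 − 15.7 + 3.2 + 17.7 − 5.4 − 5.5 + 2.1 + 8.5)/10 = 2.1800
Numerator Σ_{t=1}^{9}(z_t−z̄)(z_{t+1}−z̄) = 85.1796
Denominator Σ(z_t−z̄)² = 1170.5760
r_1 = 85.1796 / 1170.5760 = 0.073

0.073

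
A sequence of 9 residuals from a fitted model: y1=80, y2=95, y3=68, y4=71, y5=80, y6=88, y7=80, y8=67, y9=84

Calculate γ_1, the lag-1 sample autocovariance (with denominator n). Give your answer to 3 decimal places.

-14.796

Mean ȳ = (80 + 95 + 68 + 71 + 80 + 88 + 80 + 67 + 84)/9 = 79.2222
Σ_{t=1}^{8}(y_t−ȳ)(y_{t+1}−ȳ) = -133.1605
γ_1 = -133.1605 / 9 = -14.796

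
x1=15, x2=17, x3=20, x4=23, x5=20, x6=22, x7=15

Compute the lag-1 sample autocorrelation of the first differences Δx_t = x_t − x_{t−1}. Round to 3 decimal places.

-0.167

First differences Δx: 2, 3, 3, -3, 2, -7
Mean of differences = 0.0000
Numerator Σ(Δx_t−Δx̄)(Δx_{t+1}−Δx̄) = -14.0000
Denominator Σ(Δx_t−Δx̄)² = 84.0000
r_1(Δx) = -14.0000 / 84.0000 = -0.167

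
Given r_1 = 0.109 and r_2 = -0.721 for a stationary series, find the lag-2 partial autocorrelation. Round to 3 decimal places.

φ_{22} = (r_2 − r_1²) / (1 − r_1²)
r_1² = (0.109)² = 0.011881
Numerator = -0.721 − 0.0119 = -0.7329; denominator = 1 − 0.0119 = 0.9881
φ_{22} = -0.7329 / 0.9881 = -0.742

-0.742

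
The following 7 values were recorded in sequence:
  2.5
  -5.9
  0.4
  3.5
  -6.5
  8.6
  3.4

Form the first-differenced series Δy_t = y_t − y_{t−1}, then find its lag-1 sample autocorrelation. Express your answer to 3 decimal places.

-0.624

First differences Δy: -8.4, 6.3, 3.1, -10.0, 15.1, -5.2
Mean of differences = 0.1500
Numerator Σ(Δy_t−Δȳ)(Δy_{t+1}−Δȳ) = -296.1075
Denominator Σ(Δy_t−Δȳ)² = 474.7750
r_1(Δy) = -296.1075 / 474.7750 = -0.624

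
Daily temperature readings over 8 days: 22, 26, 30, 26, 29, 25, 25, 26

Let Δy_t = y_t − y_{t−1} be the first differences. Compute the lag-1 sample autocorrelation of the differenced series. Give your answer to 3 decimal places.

-0.331

First differences Δy: 4, 4, -4, 3, -4, 0, 1
Mean of differences = 0.5714
Numerator Σ(Δy_t−Δȳ)(Δy_{t+1}−Δȳ) = -23.7551
Denominator Σ(Δy_t−Δȳ)² = 71.7143
r_1(Δy) = -23.7551 / 71.7143 = -0.331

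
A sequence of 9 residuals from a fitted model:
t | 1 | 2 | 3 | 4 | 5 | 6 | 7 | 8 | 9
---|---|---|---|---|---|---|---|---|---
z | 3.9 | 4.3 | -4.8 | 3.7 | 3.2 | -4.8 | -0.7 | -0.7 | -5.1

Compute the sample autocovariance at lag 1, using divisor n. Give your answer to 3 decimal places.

-1.969

Mean z̄ = (3.9 + 4.3 − 4.8 + 3.7 + 3.2 − 4.8 − 0.7 − 0.7 − 5.1)/9 = -0.1111
Σ_{t=1}^{8}(z_t−z̄)(z_{t+1}−z̄) = -17.7201
γ_1 = -17.7201 / 9 = -1.969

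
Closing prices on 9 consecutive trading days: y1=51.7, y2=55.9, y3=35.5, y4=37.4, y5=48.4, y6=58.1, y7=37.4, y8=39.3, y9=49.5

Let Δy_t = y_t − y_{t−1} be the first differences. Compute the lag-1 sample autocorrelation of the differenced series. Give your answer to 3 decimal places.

-0.187

First differences Δy: 4.2, -20.4, 1.9, 11.0, 9.7, -20.7, 1.9, 10.2
Mean of differences = -0.2750
Numerator Σ(Δy_t−Δȳ)(Δy_{t+1}−Δȳ) = -222.2206
Denominator Σ(Δy_t−Δȳ)² = 1188.0350
r_1(Δy) = -222.2206 / 1188.0350 = -0.187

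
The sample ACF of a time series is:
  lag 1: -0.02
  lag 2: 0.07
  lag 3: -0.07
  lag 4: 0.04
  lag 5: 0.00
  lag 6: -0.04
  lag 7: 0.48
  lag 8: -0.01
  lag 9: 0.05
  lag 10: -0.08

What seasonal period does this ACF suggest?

The largest autocorrelation is r_7 = 0.48; the remaining lags stay at or below 0.07.
The dominant spike at lag 7 indicates a seasonal period of 7.

7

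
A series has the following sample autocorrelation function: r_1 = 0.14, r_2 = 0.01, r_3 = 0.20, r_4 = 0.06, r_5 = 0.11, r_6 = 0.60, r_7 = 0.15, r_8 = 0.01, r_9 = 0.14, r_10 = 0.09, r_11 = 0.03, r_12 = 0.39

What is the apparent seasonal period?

6

The largest autocorrelation is r_6 = 0.60, with a weaker echo at lag 12 (0.39); the remaining lags stay at or below 0.20.
The dominant spike at lag 6 indicates a seasonal period of 6.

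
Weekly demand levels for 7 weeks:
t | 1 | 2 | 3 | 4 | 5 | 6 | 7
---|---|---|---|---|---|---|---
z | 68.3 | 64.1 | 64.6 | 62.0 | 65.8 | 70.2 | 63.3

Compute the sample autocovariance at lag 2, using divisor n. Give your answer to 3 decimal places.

-2.160

Mean z̄ = (68.3 + 64.1 + 64.6 + 62.0 + 65.8 + 70.2 + 63.3)/7 = 65.4714
Σ_{t=1}^{5}(z_t−z̄)(z_{t+2}−z̄) = -15.1188
γ_2 = -15.1188 / 7 = -2.160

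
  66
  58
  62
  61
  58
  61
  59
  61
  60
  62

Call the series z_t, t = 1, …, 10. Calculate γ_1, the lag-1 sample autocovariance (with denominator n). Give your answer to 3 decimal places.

-2.064

Mean z̄ = (66 + 58 + 62 + 61 + 58 + 61 + 59 + 61 + 60 + 62)/10 = 60.8000
Σ_{t=1}^{9}(z_t−z̄)(z_{t+1}−z̄) = -20.6400
γ_1 = -20.6400 / 10 = -2.064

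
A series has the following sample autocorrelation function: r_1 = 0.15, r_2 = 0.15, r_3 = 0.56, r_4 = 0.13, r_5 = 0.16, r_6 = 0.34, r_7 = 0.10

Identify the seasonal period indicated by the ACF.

3

The largest autocorrelation is r_3 = 0.56, with a weaker echo at lag 6 (0.34); the remaining lags stay at or below 0.16.
The dominant spike at lag 3 indicates a seasonal period of 3.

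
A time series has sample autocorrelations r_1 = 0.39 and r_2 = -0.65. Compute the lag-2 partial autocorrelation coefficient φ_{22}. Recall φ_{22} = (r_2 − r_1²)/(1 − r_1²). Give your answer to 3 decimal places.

φ_{22} = (r_2 − r_1²) / (1 − r_1²)
r_1² = (0.39)² = 0.1521
Numerator = -0.65 − 0.1521 = -0.8021; denominator = 1 − 0.1521 = 0.8479
φ_{22} = -0.8021 / 0.8479 = -0.946

-0.946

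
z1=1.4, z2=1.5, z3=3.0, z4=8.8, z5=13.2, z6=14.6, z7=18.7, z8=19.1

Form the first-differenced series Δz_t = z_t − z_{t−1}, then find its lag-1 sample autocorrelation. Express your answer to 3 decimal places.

-0.067

First differences Δz: 0.1, 1.5, 5.8, 4.4, 1.4, 4.1, 0.4
Mean of differences = 2.5286
Numerator Σ(Δz_t−Δz̄)(Δz_{t+1}−Δz̄) = -1.9751
Denominator Σ(Δz_t−Δz̄)² = 29.4343
r_1(Δz) = -1.9751 / 29.4343 = -0.067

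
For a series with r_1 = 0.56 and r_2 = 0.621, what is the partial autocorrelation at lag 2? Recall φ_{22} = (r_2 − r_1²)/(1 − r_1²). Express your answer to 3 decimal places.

0.448

φ_{22} = (r_2 − r_1²) / (1 − r_1²)
r_1² = (0.56)² = 0.3136
Numerator = 0.621 − 0.3136 = 0.3074; denominator = 1 − 0.3136 = 0.6864
φ_{22} = 0.3074 / 0.6864 = 0.448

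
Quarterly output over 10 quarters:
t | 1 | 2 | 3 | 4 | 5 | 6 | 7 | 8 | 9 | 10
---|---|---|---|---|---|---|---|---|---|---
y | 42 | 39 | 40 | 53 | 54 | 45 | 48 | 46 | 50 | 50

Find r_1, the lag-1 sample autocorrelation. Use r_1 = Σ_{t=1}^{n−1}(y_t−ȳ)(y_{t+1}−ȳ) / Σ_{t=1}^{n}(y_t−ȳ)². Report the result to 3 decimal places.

0.344

Mean ȳ = (42 + 39 + 40 + 53 + 54 + 45 + 48 + 46 + 50 + 50)/10 = 46.7000
Numerator Σ_{t=1}^{9}(y_t−ȳ)(y_{t+1}−ȳ) = 84.6100
Denominator Σ(y_t−ȳ)² = 246.1000
r_1 = 84.6100 / 246.1000 = 0.344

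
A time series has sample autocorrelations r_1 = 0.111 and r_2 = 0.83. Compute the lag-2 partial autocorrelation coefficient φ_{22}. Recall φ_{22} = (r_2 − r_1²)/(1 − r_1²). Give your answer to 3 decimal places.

φ_{22} = (r_2 − r_1²) / (1 − r_1²)
r_1² = (0.111)² = 0.012321
Numerator = 0.83 − 0.0123 = 0.8177; denominator = 1 − 0.0123 = 0.9877
φ_{22} = 0.8177 / 0.9877 = 0.828

0.828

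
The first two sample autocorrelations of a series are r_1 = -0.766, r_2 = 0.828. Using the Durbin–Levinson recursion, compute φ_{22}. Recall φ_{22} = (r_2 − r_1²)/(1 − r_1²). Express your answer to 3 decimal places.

φ_{22} = (r_2 − r_1²) / (1 − r_1²)
r_1² = (-0.766)² = 0.586756
Numerator = 0.828 − 0.5868 = 0.2412; denominator = 1 − 0.5868 = 0.4132
φ_{22} = 0.2412 / 0.4132 = 0.584

0.584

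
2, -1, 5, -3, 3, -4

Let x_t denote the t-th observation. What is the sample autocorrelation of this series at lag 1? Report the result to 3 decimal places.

Mean x̄ = (2 − 1 + 5 − 3 + 3 − 4)/6 = 0.3333
Deviations from mean: 1.6667, -1.3333, 4.6667, -3.3333, 2.6667, -4.3333
Σ(x_t−x̄)(x_{t+1}−x̄) = (-2.2222) + (-6.2222) + (-15.5556) + (-8.8889) + (-11.5556) = -44.4444
Denominator Σ(x_t−x̄)² = 63.3333
r_1 = -44.4444 / 63.3333 = -0.702

-0.702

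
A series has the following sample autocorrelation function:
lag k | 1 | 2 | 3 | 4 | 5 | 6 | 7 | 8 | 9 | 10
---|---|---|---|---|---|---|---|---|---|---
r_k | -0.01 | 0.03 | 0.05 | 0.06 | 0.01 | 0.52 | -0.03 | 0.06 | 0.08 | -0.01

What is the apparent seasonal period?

6

The largest autocorrelation is r_6 = 0.52; the remaining lags stay at or below 0.08.
The dominant spike at lag 6 indicates a seasonal period of 6.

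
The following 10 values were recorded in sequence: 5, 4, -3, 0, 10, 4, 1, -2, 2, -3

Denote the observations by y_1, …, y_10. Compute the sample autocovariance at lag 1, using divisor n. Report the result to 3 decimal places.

Mean ȳ = (5 + 4 − 3 + 0 + 10 + 4 + 1 − 2 + 2 − 3)/10 = 1.8000
Σ_{t=1}^{9}(y_t−ȳ)(y_{t+1}−ȳ) = 7.9600
γ_1 = 7.9600 / 10 = 0.796

0.796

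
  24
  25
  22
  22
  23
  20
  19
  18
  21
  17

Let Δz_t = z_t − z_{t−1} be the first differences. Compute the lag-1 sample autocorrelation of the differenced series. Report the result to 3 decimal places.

First differences Δz: 1, -3, 0, 1, -3, -1, -1, 3, -4
Mean of differences = -0.7778
Numerator Σ(Δz_t−Δz̄)(Δz_{t+1}−Δz̄) = -20.7160
Denominator Σ(Δz_t−Δz̄)² = 41.5556
r_1(Δz) = -20.7160 / 41.5556 = -0.499

-0.499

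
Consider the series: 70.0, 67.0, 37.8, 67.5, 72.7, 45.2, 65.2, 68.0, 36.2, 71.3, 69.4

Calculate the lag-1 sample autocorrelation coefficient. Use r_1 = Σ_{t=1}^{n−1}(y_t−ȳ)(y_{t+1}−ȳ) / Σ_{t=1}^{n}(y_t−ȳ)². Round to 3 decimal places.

-0.373

Mean ȳ = (70.0 + 67.0 + 37.8 + 67.5 + 72.7 + 45.2 + 65.2 + 68.0 + 36.2 + 71.3 + 69.4)/11 = 60.9364
Numerator Σ_{t=1}^{10}(y_t−ȳ)(y_{t+1}−ȳ) = -725.4459
Denominator Σ(y_t−ȳ)² = 1942.3055
r_1 = -725.4459 / 1942.3055 = -0.373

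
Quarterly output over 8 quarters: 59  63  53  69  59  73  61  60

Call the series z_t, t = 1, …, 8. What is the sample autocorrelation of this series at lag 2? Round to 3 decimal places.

Mean z̄ = (59 + 63 + 53 + 69 + 59 + 73 + 61 + 60)/8 = 62.1250
Deviations from mean: -3.1250, 0.8750, -9.1250, 6.8750, -3.1250, 10.8750, -1.1250, -2.1250
Σ(z_t−z̄)(z_{t+2}−z̄) = (28.5156) + (6.0156) + (28.5156) + (74.7656) + (3.5156) + (-23.1094) = 118.2188
Denominator Σ(z_t−z̄)² = 274.8750
r_2 = 118.2188 / 274.8750 = 0.430

0.430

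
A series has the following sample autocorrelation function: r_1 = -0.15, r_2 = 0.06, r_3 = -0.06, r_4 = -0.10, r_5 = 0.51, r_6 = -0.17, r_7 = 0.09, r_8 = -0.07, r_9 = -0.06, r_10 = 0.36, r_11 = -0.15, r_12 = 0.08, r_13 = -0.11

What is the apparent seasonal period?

5

The largest autocorrelation is r_5 = 0.51, with a weaker echo at lag 10 (0.36); the remaining lags stay at or below 0.09.
The dominant spike at lag 5 indicates a seasonal period of 5.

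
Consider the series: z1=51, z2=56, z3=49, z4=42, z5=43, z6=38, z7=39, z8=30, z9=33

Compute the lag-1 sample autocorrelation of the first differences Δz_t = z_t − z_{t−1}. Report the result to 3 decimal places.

-0.514

First differences Δz: 5, -7, -7, 1, -5, 1, -9, 3
Mean of differences = -2.2500
Numerator Σ(Δz_t−Δz̄)(Δz_{t+1}−Δz̄) = -102.5625
Denominator Σ(Δz_t−Δz̄)² = 199.5000
r_1(Δz) = -102.5625 / 199.5000 = -0.514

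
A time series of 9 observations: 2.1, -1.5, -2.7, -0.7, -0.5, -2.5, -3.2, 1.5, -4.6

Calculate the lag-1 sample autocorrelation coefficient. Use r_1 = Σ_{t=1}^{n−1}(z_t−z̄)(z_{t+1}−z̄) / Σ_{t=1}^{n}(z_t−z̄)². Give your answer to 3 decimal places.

Mean z̄ = (2.1 − 1.5 − 2.7 − 0.7 − 0.5 − 2.5 − 3.2 + 1.5 − 4.6)/9 = -1.3444
Numerator Σ_{t=1}^{8}(z_t−z̄)(z_{t+1}−z̄) = -14.0242
Denominator Σ(z_t−z̄)² = 38.3222
r_1 = -14.0242 / 38.3222 = -0.366

-0.366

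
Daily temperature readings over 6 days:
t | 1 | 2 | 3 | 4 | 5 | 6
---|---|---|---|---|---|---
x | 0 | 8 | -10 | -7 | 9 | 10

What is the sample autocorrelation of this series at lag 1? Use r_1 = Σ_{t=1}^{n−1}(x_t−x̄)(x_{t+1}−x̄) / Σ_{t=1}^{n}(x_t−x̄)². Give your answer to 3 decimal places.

0.038

Mean x̄ = (0 + 8 − 10 − 7 + 9 + 10)/6 = 1.6667
Deviations from mean: -1.6667, 6.3333, -11.6667, -8.6667, 7.3333, 8.3333
Numerator Σ_{t=1}^{5}(x_t−x̄)(x_{t+1}−x̄) = 14.2222
Denominator Σ(x_t−x̄)² = 377.3333
r_1 = 14.2222 / 377.3333 = 0.038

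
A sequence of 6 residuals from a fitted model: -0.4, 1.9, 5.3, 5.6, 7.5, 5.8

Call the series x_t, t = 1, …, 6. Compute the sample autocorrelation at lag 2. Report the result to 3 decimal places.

Mean x̄ = (-0.4 + 1.9 + 5.3 + 5.6 + 7.5 + 5.8)/6 = 4.2833
Deviations from mean: -4.6833, -2.3833, 1.0167, 1.3167, 3.2167, 1.5167
Σ(x_t−x̄)(x_{t+2}−x̄) = (-4.7614) + (-3.1381) + (3.2703) + (1.9969) = -2.6322
Denominator Σ(x_t−x̄)² = 43.0283
r_2 = -2.6322 / 43.0283 = -0.061

-0.061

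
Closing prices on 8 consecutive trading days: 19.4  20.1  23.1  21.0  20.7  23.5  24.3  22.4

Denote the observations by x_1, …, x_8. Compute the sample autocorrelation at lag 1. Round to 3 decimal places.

0.257

Mean x̄ = (19.4 + 20.1 + 23.1 + 21.0 + 20.7 + 23.5 + 24.3 + 22.4)/8 = 21.8125
Deviations from mean: -2.4125, -1.7125, 1.2875, -0.8125, -1.1125, 1.6875, 2.4875, 0.5875
Numerator Σ_{t=1}^{7}(x_t−x̄)(x_{t+1}−x̄) = 5.5661
Denominator Σ(x_t−x̄)² = 21.6888
r_1 = 5.5661 / 21.6888 = 0.257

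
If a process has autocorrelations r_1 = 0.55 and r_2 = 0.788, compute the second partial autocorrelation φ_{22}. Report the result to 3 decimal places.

0.696

φ_{22} = (r_2 − r_1²) / (1 − r_1²)
r_1² = (0.55)² = 0.3025
Numerator = 0.788 − 0.3025 = 0.4855; denominator = 1 − 0.3025 = 0.6975
φ_{22} = 0.4855 / 0.6975 = 0.696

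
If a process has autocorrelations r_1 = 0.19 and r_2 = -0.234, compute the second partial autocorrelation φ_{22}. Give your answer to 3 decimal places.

φ_{22} = (r_2 − r_1²) / (1 − r_1²)
r_1² = (0.19)² = 0.0361
Numerator = -0.234 − 0.0361 = -0.2701; denominator = 1 − 0.0361 = 0.9639
φ_{22} = -0.2701 / 0.9639 = -0.280

-0.280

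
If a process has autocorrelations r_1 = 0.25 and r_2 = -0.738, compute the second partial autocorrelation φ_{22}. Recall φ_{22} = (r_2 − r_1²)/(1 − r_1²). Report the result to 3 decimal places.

φ_{22} = (r_2 − r_1²) / (1 − r_1²)
r_1² = (0.25)² = 0.0625
Numerator = -0.738 − 0.0625 = -0.8005; denominator = 1 − 0.0625 = 0.9375
φ_{22} = -0.8005 / 0.9375 = -0.854

-0.854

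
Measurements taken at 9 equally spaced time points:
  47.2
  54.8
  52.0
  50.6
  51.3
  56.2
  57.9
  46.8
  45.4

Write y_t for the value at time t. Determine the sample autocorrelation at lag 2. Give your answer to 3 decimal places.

-0.461

Mean ȳ = (47.2 + 54.8 + 52.0 + 50.6 + 51.3 + 56.2 + 57.9 + 46.8 + 45.4)/9 = 51.3556
Numerator Σ_{t=1}^{7}(y_t−ȳ)(y_{t+2}−ȳ) = -70.3851
Denominator Σ(y_t−ȳ)² = 152.6422
r_2 = -70.3851 / 152.6422 = -0.461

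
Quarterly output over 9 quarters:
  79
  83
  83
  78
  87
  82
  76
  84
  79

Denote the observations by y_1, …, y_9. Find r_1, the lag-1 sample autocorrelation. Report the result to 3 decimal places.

Mean ȳ = (79 + 83 + 83 + 78 + 87 + 82 + 76 + 84 + 79)/9 = 81.2222
Numerator Σ_{t=1}^{8}(y_t−ȳ)(y_{t+1}−ȳ) = -45.3827
Denominator Σ(y_t−ȳ)² = 95.5556
r_1 = -45.3827 / 95.5556 = -0.475

-0.475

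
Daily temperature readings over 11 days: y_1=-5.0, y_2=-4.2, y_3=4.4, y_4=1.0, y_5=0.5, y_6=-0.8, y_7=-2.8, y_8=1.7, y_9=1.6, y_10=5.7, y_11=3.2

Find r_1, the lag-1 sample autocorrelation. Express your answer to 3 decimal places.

0.264

Mean ȳ = (-5.0 − 4.2 + 4.4 + 1.0 + 0.5 − 0.8 − 2.8 + 1.7 + 1.6 + 5.7 + 3.2)/11 = 0.4818
Numerator Σ_{t=1}^{10}(y_t−ȳ)(y_{t+1}−ȳ) = 30.9269
Denominator Σ(y_t−ȳ)² = 117.3564
r_1 = 30.9269 / 117.3564 = 0.264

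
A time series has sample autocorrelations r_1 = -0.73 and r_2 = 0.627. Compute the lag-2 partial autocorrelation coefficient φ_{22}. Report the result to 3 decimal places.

0.201

φ_{22} = (r_2 − r_1²) / (1 − r_1²)
r_1² = (-0.73)² = 0.5329
Numerator = 0.627 − 0.5329 = 0.0941; denominator = 1 − 0.5329 = 0.4671
φ_{22} = 0.0941 / 0.4671 = 0.201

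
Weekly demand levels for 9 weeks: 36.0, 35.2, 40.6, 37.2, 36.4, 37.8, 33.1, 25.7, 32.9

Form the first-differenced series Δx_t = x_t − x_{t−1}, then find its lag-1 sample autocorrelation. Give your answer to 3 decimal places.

-0.292

First differences Δx: -0.8, 5.4, -3.4, -0.8, 1.4, -4.7, -7.4, 7.2
Mean of differences = -0.3875
Numerator Σ(Δx_t−Δx̄)(Δx_{t+1}−Δx̄) = -49.9914
Denominator Σ(Δx_t−Δx̄)² = 171.4488
r_1(Δx) = -49.9914 / 171.4488 = -0.292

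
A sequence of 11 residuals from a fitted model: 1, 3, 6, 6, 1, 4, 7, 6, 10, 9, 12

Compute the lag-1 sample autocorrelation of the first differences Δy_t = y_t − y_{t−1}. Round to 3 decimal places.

-0.308

First differences Δy: 2, 3, 0, -5, 3, 3, -1, 4, -1, 3
Mean of differences = 1.1000
Numerator Σ(Δy_t−Δȳ)(Δy_{t+1}−Δȳ) = -21.8100
Denominator Σ(Δy_t−Δȳ)² = 70.9000
r_1(Δy) = -21.8100 / 70.9000 = -0.308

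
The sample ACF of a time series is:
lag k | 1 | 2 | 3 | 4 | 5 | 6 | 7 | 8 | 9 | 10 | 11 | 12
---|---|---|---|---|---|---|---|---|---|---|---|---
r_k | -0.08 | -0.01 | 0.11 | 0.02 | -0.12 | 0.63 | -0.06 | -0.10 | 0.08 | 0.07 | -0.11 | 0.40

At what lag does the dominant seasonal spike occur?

The largest autocorrelation is r_6 = 0.63, with a weaker echo at lag 12 (0.40); the remaining lags stay at or below 0.11.
The dominant spike at lag 6 indicates a seasonal period of 6.

6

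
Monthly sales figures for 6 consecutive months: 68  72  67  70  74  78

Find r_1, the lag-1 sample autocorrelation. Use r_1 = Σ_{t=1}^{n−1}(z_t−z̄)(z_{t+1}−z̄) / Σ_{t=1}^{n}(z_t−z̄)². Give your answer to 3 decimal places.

Mean z̄ = (68 + 72 + 67 + 70 + 74 + 78)/6 = 71.5000
Σ(z_t−z̄)(z_{t+1}−z̄) = (-1.7500) + (-2.2500) + (6.7500) + (-3.7500) + (16.2500) = 15.2500
Denominator Σ(z_t−z̄)² = 83.5000
r_1 = 15.2500 / 83.5000 = 0.183

0.183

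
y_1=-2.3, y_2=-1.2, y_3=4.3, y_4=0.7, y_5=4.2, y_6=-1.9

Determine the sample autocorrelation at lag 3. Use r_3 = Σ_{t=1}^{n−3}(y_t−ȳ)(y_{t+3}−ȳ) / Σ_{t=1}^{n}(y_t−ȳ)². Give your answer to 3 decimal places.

-0.360

Mean ȳ = (-2.3 − 1.2 + 4.3 + 0.7 + 4.2 − 1.9)/6 = 0.6333
Deviations from mean: -2.9333, -1.8333, 3.6667, 0.0667, 3.5667, -2.5333
Σ(y_t−ȳ)(y_{t+3}−ȳ) = (-0.1956) + (-6.5389) + (-9.2889) = -16.0233
Denominator Σ(y_t−ȳ)² = 44.5533
r_3 = -16.0233 / 44.5533 = -0.360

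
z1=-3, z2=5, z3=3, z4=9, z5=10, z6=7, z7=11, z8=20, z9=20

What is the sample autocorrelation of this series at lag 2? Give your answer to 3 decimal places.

Mean z̄ = (-3 + 5 + 3 + 9 + 10 + 7 + 11 + 20 + 20)/9 = 9.1111
Σ(z_t−z̄)(z_{t+2}−z̄) = (74.0123) + (0.4568) + (-5.4321) + (0.2346) + (1.6790) + (-22.9877) + (20.5679) = 68.5309
Denominator Σ(z_t−z̄)² = 446.8889
r_2 = 68.5309 / 446.8889 = 0.153

0.153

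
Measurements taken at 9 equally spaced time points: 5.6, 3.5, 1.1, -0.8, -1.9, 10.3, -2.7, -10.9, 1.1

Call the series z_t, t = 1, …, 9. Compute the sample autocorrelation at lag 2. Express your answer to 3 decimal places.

-0.434

Mean z̄ = (5.6 + 3.5 + 1.1 − 0.8 − 1.9 + 10.3 − 2.7 − 10.9 + 1.1)/9 = 0.5889
Σ(z_t−z̄)(z_{t+2}−z̄) = (2.5612) + (-4.0432) + (-1.2721) + (-13.4877) + (8.1857) + (-111.5699) + (-1.6810) = -121.3069
Denominator Σ(z_t−z̄)² = 279.3489
r_2 = -121.3069 / 279.3489 = -0.434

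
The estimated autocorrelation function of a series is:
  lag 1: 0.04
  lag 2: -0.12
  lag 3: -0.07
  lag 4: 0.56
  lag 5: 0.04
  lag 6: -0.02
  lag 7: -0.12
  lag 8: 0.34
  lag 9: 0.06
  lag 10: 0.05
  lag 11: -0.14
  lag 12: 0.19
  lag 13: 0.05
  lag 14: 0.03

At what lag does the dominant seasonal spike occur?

The largest autocorrelation is r_4 = 0.56, with weaker echoes at lags 8 (0.34) and 12 (0.19); the remaining lags stay at or below 0.06.
The dominant spike at lag 4 indicates a seasonal period of 4.

4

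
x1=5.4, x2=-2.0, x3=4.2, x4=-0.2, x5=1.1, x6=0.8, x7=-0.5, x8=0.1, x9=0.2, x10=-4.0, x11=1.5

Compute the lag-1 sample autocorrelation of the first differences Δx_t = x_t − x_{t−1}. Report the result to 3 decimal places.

First differences Δx: -7.4, 6.2, -4.4, 1.3, -0.3, -1.3, 0.6, 0.1, -4.2, 5.5
Mean of differences = -0.3900
Numerator Σ(Δx_t−Δx̄)(Δx_{t+1}−Δx̄) = -104.0521
Denominator Σ(Δx_t−Δx̄)² = 162.7690
r_1(Δx) = -104.0521 / 162.7690 = -0.639

-0.639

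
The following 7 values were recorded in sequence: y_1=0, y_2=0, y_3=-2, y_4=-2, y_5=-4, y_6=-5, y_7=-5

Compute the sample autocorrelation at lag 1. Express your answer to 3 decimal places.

0.612

Mean ȳ = (0 + 0 − 2 − 2 − 4 − 5 − 5)/7 = -2.5714
Deviations from mean: 2.5714, 2.5714, 0.5714, 0.5714, -1.4286, -2.4286, -2.4286
Numerator Σ_{t=1}^{6}(y_t−ȳ)(y_{t+1}−ȳ) = 16.9592
Denominator Σ(y_t−ȳ)² = 27.7143
r_1 = 16.9592 / 27.7143 = 0.612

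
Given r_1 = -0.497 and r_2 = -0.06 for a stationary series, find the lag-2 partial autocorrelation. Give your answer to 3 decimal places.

-0.408

φ_{22} = (r_2 − r_1²) / (1 − r_1²)
r_1² = (-0.497)² = 0.247009
Numerator = -0.06 − 0.2470 = -0.3070; denominator = 1 − 0.2470 = 0.7530
φ_{22} = -0.3070 / 0.7530 = -0.408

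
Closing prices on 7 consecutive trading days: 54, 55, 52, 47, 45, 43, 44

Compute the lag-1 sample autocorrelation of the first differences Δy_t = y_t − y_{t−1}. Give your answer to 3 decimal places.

First differences Δy: 1, -3, -5, -2, -2, 1
Mean of differences = -1.6667
Numerator Σ(Δy_t−Δȳ)(Δy_{t+1}−Δȳ) = 1.2222
Denominator Σ(Δy_t−Δȳ)² = 27.3333
r_1(Δy) = 1.2222 / 27.3333 = 0.045

0.045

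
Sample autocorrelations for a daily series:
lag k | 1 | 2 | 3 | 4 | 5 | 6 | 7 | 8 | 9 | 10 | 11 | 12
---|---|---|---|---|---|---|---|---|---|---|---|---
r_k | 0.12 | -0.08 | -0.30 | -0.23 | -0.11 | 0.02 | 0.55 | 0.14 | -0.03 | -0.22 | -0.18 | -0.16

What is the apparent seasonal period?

7

The largest autocorrelation is r_7 = 0.55; the remaining lags stay at or below 0.14.
The dominant spike at lag 7 indicates a seasonal period of 7.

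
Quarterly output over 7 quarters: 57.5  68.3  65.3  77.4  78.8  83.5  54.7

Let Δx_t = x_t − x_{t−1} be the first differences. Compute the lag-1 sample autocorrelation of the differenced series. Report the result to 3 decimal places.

-0.154

First differences Δx: 10.8, -3.0, 12.1, 1.4, 4.7, -28.8
Mean of differences = -0.4667
Numerator Σ(Δx_t−Δx̄)(Δx_{t+1}−Δx̄) = -173.6644
Denominator Σ(Δx_t−Δx̄)² = 1124.2333
r_1(Δx) = -173.6644 / 1124.2333 = -0.154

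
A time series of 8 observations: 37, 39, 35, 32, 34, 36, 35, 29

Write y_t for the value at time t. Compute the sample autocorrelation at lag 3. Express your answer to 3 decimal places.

Mean ȳ = (37 + 39 + 35 + 32 + 34 + 36 + 35 + 29)/8 = 34.6250
Deviations from mean: 2.3750, 4.3750, 0.3750, -2.6250, -0.6250, 1.3750, 0.3750, -5.6250
Σ(y_t−ȳ)(y_{t+3}−ȳ) = (-6.2344) + (-2.7344) + (0.5156) + (-0.9844) + (3.5156) = -5.9219
Denominator Σ(y_t−ȳ)² = 65.8750
r_3 = -5.9219 / 65.8750 = -0.090

-0.090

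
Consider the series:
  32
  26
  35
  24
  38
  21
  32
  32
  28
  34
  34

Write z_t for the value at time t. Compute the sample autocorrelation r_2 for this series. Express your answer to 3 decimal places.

0.455

Mean z̄ = (32 + 26 + 35 + 24 + 38 + 21 + 32 + 32 + 28 + 34 + 34)/11 = 30.5455
Numerator Σ_{t=1}^{9}(z_t−z̄)(z_{t+2}−z̄) = 121.4050
Denominator Σ(z_t−z̄)² = 266.7273
r_2 = 121.4050 / 266.7273 = 0.455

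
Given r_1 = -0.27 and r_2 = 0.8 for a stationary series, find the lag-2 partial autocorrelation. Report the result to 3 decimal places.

0.784

φ_{22} = (r_2 − r_1²) / (1 − r_1²)
r_1² = (-0.27)² = 0.0729
Numerator = 0.8 − 0.0729 = 0.7271; denominator = 1 − 0.0729 = 0.9271
φ_{22} = 0.7271 / 0.9271 = 0.784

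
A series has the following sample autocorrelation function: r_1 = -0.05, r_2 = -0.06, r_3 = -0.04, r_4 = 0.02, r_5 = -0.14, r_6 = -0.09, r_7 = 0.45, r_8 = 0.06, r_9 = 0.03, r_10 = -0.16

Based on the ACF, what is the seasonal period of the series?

7

The largest autocorrelation is r_7 = 0.45; the remaining lags stay at or below 0.06.
The dominant spike at lag 7 indicates a seasonal period of 7.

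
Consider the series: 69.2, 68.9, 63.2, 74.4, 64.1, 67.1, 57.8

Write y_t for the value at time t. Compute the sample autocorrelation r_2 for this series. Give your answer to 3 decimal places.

Mean ȳ = (69.2 + 68.9 + 63.2 + 74.4 + 64.1 + 67.1 + 57.8)/7 = 66.3857
Deviations from mean: 2.8143, 2.5143, -3.1857, 8.0143, -2.2857, 0.7143, -8.5857
Numerator Σ_{t=1}^{5}(y_t−ȳ)(y_{t+2}−ȳ) = 43.8153
Denominator Σ(y_t−ȳ)² = 168.0686
r_2 = 43.8153 / 168.0686 = 0.261

0.261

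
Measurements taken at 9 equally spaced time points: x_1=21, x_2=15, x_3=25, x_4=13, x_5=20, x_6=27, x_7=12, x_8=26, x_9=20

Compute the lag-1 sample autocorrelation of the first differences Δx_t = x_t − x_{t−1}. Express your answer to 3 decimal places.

-0.734

First differences Δx: -6, 10, -12, 7, 7, -15, 14, -6
Mean of differences = -0.1250
Numerator Σ(Δx_t−Δx̄)(Δx_{t+1}−Δx̄) = -612.6406
Denominator Σ(Δx_t−Δx̄)² = 834.8750
r_1(Δx) = -612.6406 / 834.8750 = -0.734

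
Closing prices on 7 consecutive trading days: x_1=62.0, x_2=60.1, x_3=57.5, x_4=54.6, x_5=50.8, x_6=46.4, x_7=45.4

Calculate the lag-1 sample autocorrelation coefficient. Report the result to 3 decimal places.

Mean x̄ = (62.0 + 60.1 + 57.5 + 54.6 + 50.8 + 46.4 + 45.4)/7 = 53.8286
Σ(x_t−x̄)(x_{t+1}−x̄) = (51.2465) + (23.0251) + (2.8322) + (-2.3363) + (22.4980) + (62.6122) = 159.8778
Denominator Σ(x_t−x̄)² = 255.5743
r_1 = 159.8778 / 255.5743 = 0.626

0.626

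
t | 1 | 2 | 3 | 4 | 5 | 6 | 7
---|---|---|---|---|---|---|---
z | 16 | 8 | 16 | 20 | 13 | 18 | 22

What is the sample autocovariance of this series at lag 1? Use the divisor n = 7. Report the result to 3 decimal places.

Mean z̄ = (16 + 8 + 16 + 20 + 13 + 18 + 22)/7 = 16.1429
Σ_{t=1}^{6}(z_t−z̄)(z_{t+1}−z̄) = -5.3061
γ_1 = -5.3061 / 7 = -0.758

-0.758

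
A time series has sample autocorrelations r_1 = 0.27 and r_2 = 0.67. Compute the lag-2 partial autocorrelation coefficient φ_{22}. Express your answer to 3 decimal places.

φ_{22} = (r_2 − r_1²) / (1 − r_1²)
r_1² = (0.27)² = 0.0729
Numerator = 0.67 − 0.0729 = 0.5971; denominator = 1 − 0.0729 = 0.9271
φ_{22} = 0.5971 / 0.9271 = 0.644

0.644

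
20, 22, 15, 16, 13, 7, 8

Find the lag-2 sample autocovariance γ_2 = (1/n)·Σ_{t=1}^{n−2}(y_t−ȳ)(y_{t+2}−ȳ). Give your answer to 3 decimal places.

1.682

Mean ȳ = (20 + 22 + 15 + 16 + 13 + 7 + 8)/7 = 14.4286
Σ_{t=1}^{5}(y_t−ȳ)(y_{t+2}−ȳ) = 11.7755
γ_2 = 11.7755 / 7 = 1.682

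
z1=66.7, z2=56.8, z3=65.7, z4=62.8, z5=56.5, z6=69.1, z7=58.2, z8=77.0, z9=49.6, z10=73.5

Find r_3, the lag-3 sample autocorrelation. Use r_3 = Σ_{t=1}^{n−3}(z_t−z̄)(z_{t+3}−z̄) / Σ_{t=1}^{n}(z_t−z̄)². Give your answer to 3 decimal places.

-0.255

Mean z̄ = (66.7 + 56.8 + 65.7 + 62.8 + 56.5 + 69.1 + 58.2 + 77.0 + 49.6 + 73.5)/10 = 63.5900
Numerator Σ_{t=1}^{7}(z_t−z̄)(z_{t+3}−z̄) = -164.0083
Denominator Σ(z_t−z̄)² = 644.2890
r_3 = -164.0083 / 644.2890 = -0.255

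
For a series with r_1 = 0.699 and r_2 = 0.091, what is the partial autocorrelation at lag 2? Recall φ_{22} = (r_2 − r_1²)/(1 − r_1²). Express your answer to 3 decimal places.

φ_{22} = (r_2 − r_1²) / (1 − r_1²)
r_1² = (0.699)² = 0.488601
Numerator = 0.091 − 0.4886 = -0.3976; denominator = 1 − 0.4886 = 0.5114
φ_{22} = -0.3976 / 0.5114 = -0.777

-0.777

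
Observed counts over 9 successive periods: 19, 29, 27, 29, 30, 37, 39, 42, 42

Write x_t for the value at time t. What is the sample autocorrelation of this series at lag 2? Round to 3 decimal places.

Mean x̄ = (19 + 29 + 27 + 29 + 30 + 37 + 39 + 42 + 42)/9 = 32.6667
Σ(x_t−x̄)(x_{t+2}−x̄) = (77.4444) + (13.4444) + (15.1111) + (-15.8889) + (-16.8889) + (40.4444) + (59.1111) = 172.7778
Denominator Σ(x_t−x̄)² = 486.0000
r_2 = 172.7778 / 486.0000 = 0.356

0.356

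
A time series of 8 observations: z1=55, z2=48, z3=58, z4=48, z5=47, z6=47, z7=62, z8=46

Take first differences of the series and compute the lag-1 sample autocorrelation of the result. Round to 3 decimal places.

-0.533

First differences Δz: -7, 10, -10, -1, 0, 15, -16
Mean of differences = -1.2857
Numerator Σ(Δz_t−Δz̄)(Δz_{t+1}−Δz̄) = -383.6531
Denominator Σ(Δz_t−Δz̄)² = 719.4286
r_1(Δz) = -383.6531 / 719.4286 = -0.533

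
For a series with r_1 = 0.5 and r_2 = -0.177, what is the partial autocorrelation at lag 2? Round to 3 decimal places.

φ_{22} = (r_2 − r_1²) / (1 − r_1²)
r_1² = (0.5)² = 0.25
Numerator = -0.177 − 0.2500 = -0.4270; denominator = 1 − 0.2500 = 0.7500
φ_{22} = -0.4270 / 0.7500 = -0.569

-0.569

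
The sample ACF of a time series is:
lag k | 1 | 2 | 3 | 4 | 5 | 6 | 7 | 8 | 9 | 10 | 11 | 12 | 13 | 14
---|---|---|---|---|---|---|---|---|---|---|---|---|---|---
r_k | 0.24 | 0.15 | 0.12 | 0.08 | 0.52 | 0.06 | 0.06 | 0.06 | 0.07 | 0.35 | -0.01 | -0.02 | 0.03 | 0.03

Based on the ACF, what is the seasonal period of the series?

5

The largest autocorrelation is r_5 = 0.52, with a weaker echo at lag 10 (0.35); the remaining lags stay at or below 0.24. The elevated value at lag 1 (0.24), dropping to 0.15 at lag 2, reflects decaying short-term dependence rather than seasonality.
The dominant spike at lag 5 indicates a seasonal period of 5.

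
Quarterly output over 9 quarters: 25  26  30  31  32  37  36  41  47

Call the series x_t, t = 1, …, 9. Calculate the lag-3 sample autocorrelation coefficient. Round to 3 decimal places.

0.123

Mean x̄ = (25 + 26 + 30 + 31 + 32 + 37 + 36 + 41 + 47)/9 = 33.8889
Numerator Σ_{t=1}^{6}(x_t−x̄)(x_{t+3}−x̄) = 49.7407
Denominator Σ(x_t−x̄)² = 404.8889
r_3 = 49.7407 / 404.8889 = 0.123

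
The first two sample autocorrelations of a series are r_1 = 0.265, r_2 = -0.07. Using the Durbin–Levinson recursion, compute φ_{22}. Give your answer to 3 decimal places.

φ_{22} = (r_2 − r_1²) / (1 − r_1²)
r_1² = (0.265)² = 0.070225
Numerator = -0.07 − 0.0702 = -0.1402; denominator = 1 − 0.0702 = 0.9298
φ_{22} = -0.1402 / 0.9298 = -0.151

-0.151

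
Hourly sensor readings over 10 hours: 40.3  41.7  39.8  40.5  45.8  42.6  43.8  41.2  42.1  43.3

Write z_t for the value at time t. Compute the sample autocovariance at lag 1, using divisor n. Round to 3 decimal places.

0.056

Mean z̄ = (40.3 + 41.7 + 39.8 + 40.5 + 45.8 + 42.6 + 43.8 + 41.2 + 42.1 + 43.3)/10 = 42.1100
Σ_{t=1}^{9}(z_t−z̄)(z_{t+1}−z̄) = 0.5629
γ_1 = 0.5629 / 10 = 0.056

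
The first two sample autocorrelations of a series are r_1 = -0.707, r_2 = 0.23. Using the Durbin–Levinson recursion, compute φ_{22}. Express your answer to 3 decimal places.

-0.540

φ_{22} = (r_2 − r_1²) / (1 − r_1²)
r_1² = (-0.707)² = 0.499849
Numerator = 0.23 − 0.4998 = -0.2698; denominator = 1 − 0.4998 = 0.5002
φ_{22} = -0.2698 / 0.5002 = -0.540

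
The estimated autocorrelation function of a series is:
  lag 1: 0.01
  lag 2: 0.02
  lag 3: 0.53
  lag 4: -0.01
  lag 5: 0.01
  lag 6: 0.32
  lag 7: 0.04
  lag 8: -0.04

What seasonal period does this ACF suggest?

The largest autocorrelation is r_3 = 0.53, with a weaker echo at lag 6 (0.32); the remaining lags stay at or below 0.04.
The dominant spike at lag 3 indicates a seasonal period of 3.

3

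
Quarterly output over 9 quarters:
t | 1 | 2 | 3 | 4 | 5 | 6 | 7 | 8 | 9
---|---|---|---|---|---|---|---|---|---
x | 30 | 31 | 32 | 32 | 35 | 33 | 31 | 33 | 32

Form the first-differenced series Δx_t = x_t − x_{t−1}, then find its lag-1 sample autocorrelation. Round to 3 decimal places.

-0.322

First differences Δx: 1, 1, 0, 3, -2, -2, 2, -1
Mean of differences = 0.2500
Numerator Σ(Δx_t−Δx̄)(Δx_{t+1}−Δx̄) = -7.5625
Denominator Σ(Δx_t−Δx̄)² = 23.5000
r_1(Δx) = -7.5625 / 23.5000 = -0.322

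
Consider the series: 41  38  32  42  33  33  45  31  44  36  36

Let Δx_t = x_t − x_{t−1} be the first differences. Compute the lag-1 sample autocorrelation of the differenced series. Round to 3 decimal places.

First differences Δx: -3, -6, 10, -9, 0, 12, -14, 13, -8, 0
Mean of differences = -0.5000
Numerator Σ(Δx_t−Δx̄)(Δx_{t+1}−Δx̄) = -587.2500
Denominator Σ(Δx_t−Δx̄)² = 796.5000
r_1(Δx) = -587.2500 / 796.5000 = -0.737

-0.737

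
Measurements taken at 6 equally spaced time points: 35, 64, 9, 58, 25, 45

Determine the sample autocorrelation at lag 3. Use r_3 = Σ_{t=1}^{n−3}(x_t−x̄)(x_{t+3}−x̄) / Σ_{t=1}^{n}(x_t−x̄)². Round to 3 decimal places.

-0.284

Mean x̄ = (35 + 64 + 9 + 58 + 25 + 45)/6 = 39.3333
Σ(x_t−x̄)(x_{t+3}−x̄) = (-80.8889) + (-353.5556) + (-171.8889) = -606.3333
Denominator Σ(x_t−x̄)² = 2133.3333
r_3 = -606.3333 / 2133.3333 = -0.284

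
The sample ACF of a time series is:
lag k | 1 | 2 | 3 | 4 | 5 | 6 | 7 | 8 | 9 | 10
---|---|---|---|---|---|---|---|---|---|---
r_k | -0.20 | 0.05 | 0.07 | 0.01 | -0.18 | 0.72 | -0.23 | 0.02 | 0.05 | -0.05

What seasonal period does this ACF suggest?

The largest autocorrelation is r_6 = 0.72; the remaining lags stay at or below 0.07.
The dominant spike at lag 6 indicates a seasonal period of 6.

6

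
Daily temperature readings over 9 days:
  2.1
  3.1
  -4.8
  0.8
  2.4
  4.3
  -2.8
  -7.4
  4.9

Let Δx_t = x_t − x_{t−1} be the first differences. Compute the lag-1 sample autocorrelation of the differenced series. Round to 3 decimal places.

-0.229

First differences Δx: 1.0, -7.9, 5.6, 1.6, 1.9, -7.1, -4.6, 12.3
Mean of differences = 0.3500
Numerator Σ(Δx_t−Δx̄)(Δx_{t+1}−Δx̄) = -73.9975
Denominator Σ(Δx_t−Δx̄)² = 322.8200
r_1(Δx) = -73.9975 / 322.8200 = -0.229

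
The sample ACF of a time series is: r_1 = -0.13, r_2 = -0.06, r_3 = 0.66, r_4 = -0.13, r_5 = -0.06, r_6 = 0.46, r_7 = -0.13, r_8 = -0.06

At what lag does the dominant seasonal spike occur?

3

The largest autocorrelation is r_3 = 0.66, with a weaker echo at lag 6 (0.46); the remaining lags stay at or below -0.06.
The dominant spike at lag 3 indicates a seasonal period of 3.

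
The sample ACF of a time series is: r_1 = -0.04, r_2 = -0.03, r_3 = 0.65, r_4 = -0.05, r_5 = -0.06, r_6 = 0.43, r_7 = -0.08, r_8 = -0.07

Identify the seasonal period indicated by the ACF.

The largest autocorrelation is r_3 = 0.65, with a weaker echo at lag 6 (0.43); the remaining lags stay at or below -0.03.
The dominant spike at lag 3 indicates a seasonal period of 3.

3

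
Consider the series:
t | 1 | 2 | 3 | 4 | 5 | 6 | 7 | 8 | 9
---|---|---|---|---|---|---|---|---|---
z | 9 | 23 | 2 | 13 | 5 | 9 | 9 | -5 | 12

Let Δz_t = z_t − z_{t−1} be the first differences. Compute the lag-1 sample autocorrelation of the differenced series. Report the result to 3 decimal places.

-0.660

First differences Δz: 14, -21, 11, -8, 4, 0, -14, 17
Mean of differences = 0.3750
Numerator Σ(Δz_t−Δz̄)(Δz_{t+1}−Δz̄) = -872.6406
Denominator Σ(Δz_t−Δz̄)² = 1321.8750
r_1(Δz) = -872.6406 / 1321.8750 = -0.660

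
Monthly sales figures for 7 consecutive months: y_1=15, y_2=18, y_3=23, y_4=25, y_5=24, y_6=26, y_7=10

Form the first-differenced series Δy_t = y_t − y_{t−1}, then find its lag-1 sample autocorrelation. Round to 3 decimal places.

First differences Δy: 3, 5, 2, -1, 2, -16
Mean of differences = -0.8333
Numerator Σ(Δy_t−Δȳ)(Δy_{t+1}−Δȳ) = -5.0278
Denominator Σ(Δy_t−Δȳ)² = 294.8333
r_1(Δy) = -5.0278 / 294.8333 = -0.017

-0.017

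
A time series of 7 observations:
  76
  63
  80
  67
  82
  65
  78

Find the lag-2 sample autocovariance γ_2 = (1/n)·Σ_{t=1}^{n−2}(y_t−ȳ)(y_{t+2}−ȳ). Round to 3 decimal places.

33.857

Mean ȳ = (76 + 63 + 80 + 67 + 82 + 65 + 78)/7 = 73.0000
Σ_{t=1}^{5}(y_t−ȳ)(y_{t+2}−ȳ) = 237.0000
γ_2 = 237.0000 / 7 = 33.857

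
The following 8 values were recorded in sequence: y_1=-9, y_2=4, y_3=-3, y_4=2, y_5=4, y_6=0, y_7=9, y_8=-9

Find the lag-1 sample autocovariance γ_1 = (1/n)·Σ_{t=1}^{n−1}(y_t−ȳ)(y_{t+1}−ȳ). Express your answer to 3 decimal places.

Mean ȳ = (-9 + 4 − 3 + 2 + 4 + 0 + 9 − 9)/8 = -0.2500
Deviations: -8.7500, 4.2500, -2.7500, 2.2500, 4.2500, 0.2500, 9.2500, -8.7500
Σ_{t=1}^{7}(y_t−ȳ)(y_{t+1}−ȳ) = -123.0625
γ_1 = -123.0625 / 8 = -15.383

-15.383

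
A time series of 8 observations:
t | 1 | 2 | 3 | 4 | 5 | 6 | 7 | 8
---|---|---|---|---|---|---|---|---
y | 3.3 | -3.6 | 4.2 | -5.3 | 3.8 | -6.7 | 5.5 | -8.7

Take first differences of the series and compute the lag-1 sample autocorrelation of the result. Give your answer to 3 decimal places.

-0.829

First differences Δy: -6.9, 7.8, -9.5, 9.1, -10.5, 12.2, -14.2
Mean of differences = -1.7143
Numerator Σ(Δy_t−Δȳ)(Δy_{t+1}−Δȳ) = -598.5988
Denominator Σ(Δy_t−Δȳ)² = 721.6686
r_1(Δy) = -598.5988 / 721.6686 = -0.829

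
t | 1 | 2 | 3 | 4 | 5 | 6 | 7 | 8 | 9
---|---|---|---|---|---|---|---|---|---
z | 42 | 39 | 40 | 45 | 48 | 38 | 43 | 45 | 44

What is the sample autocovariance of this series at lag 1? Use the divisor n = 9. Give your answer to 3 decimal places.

-0.457

Mean z̄ = (42 + 39 + 40 + 45 + 48 + 38 + 43 + 45 + 44)/9 = 42.6667
Σ_{t=1}^{8}(z_t−z̄)(z_{t+1}−z̄) = -4.1111
γ_1 = -4.1111 / 9 = -0.457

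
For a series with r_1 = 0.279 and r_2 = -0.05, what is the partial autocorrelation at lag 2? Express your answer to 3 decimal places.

-0.139

φ_{22} = (r_2 − r_1²) / (1 − r_1²)
r_1² = (0.279)² = 0.077841
Numerator = -0.05 − 0.0778 = -0.1278; denominator = 1 − 0.0778 = 0.9222
φ_{22} = -0.1278 / 0.9222 = -0.139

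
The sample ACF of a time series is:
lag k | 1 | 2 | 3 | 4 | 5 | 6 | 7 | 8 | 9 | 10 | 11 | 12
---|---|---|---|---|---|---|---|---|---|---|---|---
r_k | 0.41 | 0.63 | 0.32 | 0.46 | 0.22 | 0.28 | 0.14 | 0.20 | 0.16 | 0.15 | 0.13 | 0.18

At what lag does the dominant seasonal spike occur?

The largest autocorrelation is r_2 = 0.63, with a weaker echo at lag 4 (0.46); the remaining lags stay at or below 0.41.
The dominant spike at lag 2 indicates a seasonal period of 2.

2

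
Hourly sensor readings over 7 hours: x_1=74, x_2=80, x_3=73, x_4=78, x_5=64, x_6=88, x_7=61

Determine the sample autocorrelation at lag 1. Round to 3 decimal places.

Mean x̄ = (74 + 80 + 73 + 78 + 64 + 88 + 61)/7 = 74.0000
Deviations from mean: 0.0000, 6.0000, -1.0000, 4.0000, -10.0000, 14.0000, -13.0000
Σ(x_t−x̄)(x_{t+1}−x̄) = (0.0000) + (-6.0000) + (-4.0000) + (-40.0000) + (-140.0000) + (-182.0000) = -372.0000
Denominator Σ(x_t−x̄)² = 518.0000
r_1 = -372.0000 / 518.0000 = -0.718

-0.718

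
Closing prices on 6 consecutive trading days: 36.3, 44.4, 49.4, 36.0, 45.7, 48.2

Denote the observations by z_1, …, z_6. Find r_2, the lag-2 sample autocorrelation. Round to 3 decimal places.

Mean z̄ = (36.3 + 44.4 + 49.4 + 36.0 + 45.7 + 48.2)/6 = 43.3333
Deviations from mean: -7.0333, 1.0667, 6.0667, -7.3333, 2.3667, 4.8667
Σ(z_t−z̄)(z_{t+2}−z̄) = (-42.6689) + (-7.8222) + (14.3578) + (-35.6889) = -71.8222
Denominator Σ(z_t−z̄)² = 170.4733
r_2 = -71.8222 / 170.4733 = -0.421

-0.421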